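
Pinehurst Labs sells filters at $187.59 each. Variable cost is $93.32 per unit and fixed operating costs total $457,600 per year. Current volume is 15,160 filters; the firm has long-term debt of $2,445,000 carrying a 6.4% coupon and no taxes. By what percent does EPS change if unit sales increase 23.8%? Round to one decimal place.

Total contribution margin = 15,160 × $94.27 = $1,429,133.20.
Operating income = contribution − fixed costs = $1,429,133.20 − $457,600 = $971,533.20.
Interest = $156,480.00, so EBIT − I = $815,053.20.
DCL = total CM / (EBIT − I) = $1,429,133.20 / $815,053.20 = 1.7534.
EPS therefore changes by 1.7534 × (+23.8%) = +41.7%.

+41.7%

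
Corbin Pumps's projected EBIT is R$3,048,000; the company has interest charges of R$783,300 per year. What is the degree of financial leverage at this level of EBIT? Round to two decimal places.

Interest = R$783,300.00.
DFL = EBIT ÷ (EBIT − I) = R$3,048,000 ÷ (R$3,048,000 − R$783,300.00) = R$3,048,000 ÷ R$2,264,700.00 = 1.3459.

1.35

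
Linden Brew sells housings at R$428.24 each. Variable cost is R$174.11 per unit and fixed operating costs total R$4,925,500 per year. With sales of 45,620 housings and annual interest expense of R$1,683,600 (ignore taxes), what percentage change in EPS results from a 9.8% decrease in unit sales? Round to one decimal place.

-22.8%

At 45,620 units, contribution = 45,620 × R$254.13 = R$11,593,410.60.
Subtracting fixed costs: EBIT = R$11,593,410.60 − R$4,925,500 = R$6,667,910.60.
Interest = R$1,683,600.00, so EBIT − I = R$4,984,310.60.
DCL = total CM / (EBIT − I) = R$11,593,410.60 / R$4,984,310.60 = 2.3260.
EPS therefore changes by 2.3260 × (-9.8%) = -22.8%.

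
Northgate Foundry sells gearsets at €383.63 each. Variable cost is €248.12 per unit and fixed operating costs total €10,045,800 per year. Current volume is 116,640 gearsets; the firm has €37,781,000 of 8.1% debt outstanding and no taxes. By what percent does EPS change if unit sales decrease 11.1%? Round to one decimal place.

-65.0%

Total contribution margin = 116,640 × €135.51 = €15,805,886.40.
Operating income = contribution − fixed costs = €15,805,886.40 − €10,045,800 = €5,760,086.40.
Interest = €3,060,261.00, so EBIT − I = €2,699,825.40.
DCL = total CM / (EBIT − I) = €15,805,886.40 / €2,699,825.40 = 5.8544.
EPS therefore changes by 5.8544 × (-11.1%) = -65.0%.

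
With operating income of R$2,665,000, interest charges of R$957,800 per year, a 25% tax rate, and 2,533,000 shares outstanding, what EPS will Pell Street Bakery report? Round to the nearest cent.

Interest = R$957,800.00, so EBT = R$2,665,000 − R$957,800.00 = R$1,707,200.00.
Net income = R$1,707,200.00 × (1 − 0.25) = R$1,280,400.00.
EPS = R$1,280,400.00 ÷ 2,533,000 = R$0.51.

R$0.51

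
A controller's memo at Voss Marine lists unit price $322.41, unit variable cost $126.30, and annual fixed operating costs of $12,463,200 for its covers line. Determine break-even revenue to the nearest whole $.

$20,489,829

CM per unit = $322.41 − $126.30 = $196.11; CM ratio = $196.11 / $322.41 = 0.6083.
Break-even revenue = fixed costs × price ÷ CM = $12,463,200 × $322.41 ÷ $196.11 = $20,489,829.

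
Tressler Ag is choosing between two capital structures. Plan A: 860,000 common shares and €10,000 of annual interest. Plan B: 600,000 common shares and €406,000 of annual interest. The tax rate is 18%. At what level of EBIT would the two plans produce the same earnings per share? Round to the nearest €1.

€1,319,846

At indifference, (EBIT − 10,000)(1 − t)/860,000 = (EBIT − 406,000)(1 − t)/600,000.
The (1 − t) factor cancels: (EBIT − 10,000) × 600,000 = (EBIT − 406,000) × 860,000.
Solving, EBIT = (406,000·860,000 − 10,000·600,000) / (860,000 − 600,000) = 343,160,000,000 / 260,000 = 1,319,846.15.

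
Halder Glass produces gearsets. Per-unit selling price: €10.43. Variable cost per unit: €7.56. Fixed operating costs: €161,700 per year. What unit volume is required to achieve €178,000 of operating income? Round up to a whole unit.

Unit CM = price − variable cost = €10.43 − €7.56 = €2.87.
Required volume = (fixed costs + target profit) ÷ CM = (€161,700 + €178,000) ÷ €2.87 = 118,362.37, so 118,363 gearsets.

118,363 gearsets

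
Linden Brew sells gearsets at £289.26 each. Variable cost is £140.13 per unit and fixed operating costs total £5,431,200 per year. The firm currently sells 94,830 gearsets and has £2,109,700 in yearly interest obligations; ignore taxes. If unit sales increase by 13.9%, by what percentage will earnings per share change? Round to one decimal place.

+29.8%

Total contribution margin = 94,830 × £149.13 = £14,141,997.90.
EBIT = £14,141,997.90 − £5,431,200 = £8,710,797.90.
After interest of £2,109,700.00, pre-tax earnings = £6,601,097.90.
Degree of combined leverage = contribution ÷ (EBIT − I) = £14,141,997.90 ÷ £6,601,097.90 = 2.1424.
EPS therefore changes by 2.1424 × (+13.9%) = +29.8%.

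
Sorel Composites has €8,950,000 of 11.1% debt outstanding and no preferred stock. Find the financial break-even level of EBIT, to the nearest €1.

€993,450

Annual interest = 11.1% × €8,950,000 = €993,450.00.
With no preferred dividends, EPS = 0 when EBIT exactly covers interest, so the financial break-even EBIT is €993,450.00.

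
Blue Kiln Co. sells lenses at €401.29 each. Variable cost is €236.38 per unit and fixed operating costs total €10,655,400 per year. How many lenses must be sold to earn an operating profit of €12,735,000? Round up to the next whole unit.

Unit CM = price − variable cost = €401.29 − €236.38 = €164.91.
Required volume = (fixed costs + target profit) ÷ CM = (€10,655,400 + €12,735,000) ÷ €164.91 = 141,837.37, so 141,838 lenses.

141,838 lenses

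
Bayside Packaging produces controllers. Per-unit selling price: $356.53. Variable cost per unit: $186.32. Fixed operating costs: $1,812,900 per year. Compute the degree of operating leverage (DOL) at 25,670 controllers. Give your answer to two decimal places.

1.71

Contribution at this volume is 25,670 × $170.21 = $4,369,290.70.
Operating income = contribution − fixed costs = $4,369,290.70 − $1,812,900 = $2,556,390.70.
So DOL = total CM / EBIT = $4,369,290.70 / $2,556,390.70 = 1.7092.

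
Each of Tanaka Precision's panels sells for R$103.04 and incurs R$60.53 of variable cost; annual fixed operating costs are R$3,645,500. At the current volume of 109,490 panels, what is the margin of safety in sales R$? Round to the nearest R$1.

R$2,445,521

Each unit contributes R$103.04 − R$60.53 = R$42.51. Break-even units = R$3,645,500 ÷ R$42.51 = 85,756.29; break-even revenue = 85,756.29 × R$103.04 = R$8,836,328.39.
Actual sales revenue = 109,490 × R$103.04 = R$11,281,849.60.
Margin of safety = R$11,281,849.60 − R$8,836,328.39 = R$2,445,521.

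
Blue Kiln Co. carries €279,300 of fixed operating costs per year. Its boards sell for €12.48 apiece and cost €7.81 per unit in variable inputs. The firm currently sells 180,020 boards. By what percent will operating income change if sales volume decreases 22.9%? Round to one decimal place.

Contribution at this volume is 180,020 × €4.67 = €840,693.40.
Subtracting fixed costs: EBIT = €840,693.40 − €279,300 = €561,393.40.
DOL = contribution ÷ EBIT = €840,693.40 ÷ €561,393.40 = 1.4975.
So EBIT moves 1.4975 × (-22.9%) = -34.3%.

-34.3%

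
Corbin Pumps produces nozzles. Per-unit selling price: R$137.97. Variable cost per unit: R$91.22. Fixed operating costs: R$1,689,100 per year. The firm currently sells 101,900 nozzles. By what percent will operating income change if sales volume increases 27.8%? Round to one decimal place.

At 101,900 units, contribution = 101,900 × R$46.75 = R$4,763,825.00.
Subtracting fixed costs: EBIT = R$4,763,825.00 − R$1,689,100 = R$3,074,725.00.
Degree of operating leverage = R$4,763,825.00 / R$3,074,725.00 = 1.5493.
So EBIT moves 1.5493 × (+27.8%) = +43.1%.

+43.1%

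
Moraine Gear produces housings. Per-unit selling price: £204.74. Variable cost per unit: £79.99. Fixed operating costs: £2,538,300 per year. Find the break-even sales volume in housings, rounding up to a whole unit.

20,348 housings

Contribution margin per unit = £204.74 − £79.99 = £124.75.
Units to break even: £2,538,300 ÷ £124.75 = 20,347.09, rounded up to 20,348.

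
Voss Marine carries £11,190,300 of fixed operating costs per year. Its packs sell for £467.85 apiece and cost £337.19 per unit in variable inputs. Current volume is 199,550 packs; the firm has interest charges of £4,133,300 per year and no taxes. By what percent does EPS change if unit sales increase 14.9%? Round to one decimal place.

+36.1%

At 199,550 units, contribution = 199,550 × £130.66 = £26,073,203.00.
Operating income = contribution − fixed costs = £26,073,203.00 − £11,190,300 = £14,882,903.00.
Interest = £4,133,300.00, so EBIT − I = £10,749,603.00.
DCL = total CM / (EBIT − I) = £26,073,203.00 / £10,749,603.00 = 2.4255.
EPS therefore changes by 2.4255 × (+14.9%) = +36.1%.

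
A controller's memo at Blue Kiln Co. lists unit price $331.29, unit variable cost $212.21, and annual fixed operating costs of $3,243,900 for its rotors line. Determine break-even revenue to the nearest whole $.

$9,024,787

CM per unit = $331.29 − $212.21 = $119.08; CM ratio = $119.08 / $331.29 = 0.3594.
Break-even sales = FC ÷ CM ratio = $3,243,900 × $331.29 / $119.08 = $9,024,787.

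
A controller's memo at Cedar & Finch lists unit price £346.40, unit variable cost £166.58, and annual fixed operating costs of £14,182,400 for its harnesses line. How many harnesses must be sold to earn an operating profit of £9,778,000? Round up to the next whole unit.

133,247 harnesses

Contribution margin per unit = £346.40 − £166.58 = £179.82.
Units = (FC + target) / CM = (£14,182,400 + £9,778,000) / £179.82 = 133,246.58, so 133,247 harnesses.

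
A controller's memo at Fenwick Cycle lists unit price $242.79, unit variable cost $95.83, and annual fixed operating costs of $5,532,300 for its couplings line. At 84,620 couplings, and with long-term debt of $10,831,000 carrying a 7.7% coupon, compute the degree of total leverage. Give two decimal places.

Contribution at this volume is 84,620 × $146.96 = $12,435,755.20.
EBIT = $12,435,755.20 − $5,532,300 = $6,903,455.20. Interest = $833,987.00, so EBIT − I = $6,069,468.20.
Degree of total leverage = total CM / (EBIT − interest) = $12,435,755.20 / $6,069,468.20 = 2.0489.

2.05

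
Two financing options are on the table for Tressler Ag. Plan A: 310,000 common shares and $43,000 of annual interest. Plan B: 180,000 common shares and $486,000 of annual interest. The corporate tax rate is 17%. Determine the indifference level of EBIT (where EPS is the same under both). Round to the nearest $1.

$1,099,385

At indifference, (EBIT − 43,000)(1 − t)/310,000 = (EBIT − 486,000)(1 − t)/180,000.
Cancelling (1 − t) and cross-multiplying: 180,000·(EBIT − 43,000) = 310,000·(EBIT − 486,000).
Solving, EBIT = (486,000·310,000 − 43,000·180,000) / (310,000 − 180,000) = 142,920,000,000 / 130,000 = 1,099,384.62.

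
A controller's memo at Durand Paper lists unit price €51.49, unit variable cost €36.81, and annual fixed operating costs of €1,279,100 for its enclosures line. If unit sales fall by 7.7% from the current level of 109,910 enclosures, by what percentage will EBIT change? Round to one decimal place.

-37.2%

Contribution at this volume is 109,910 × €14.68 = €1,613,478.80.
EBIT = €1,613,478.80 − €1,279,100 = €334,378.80.
DOL = contribution ÷ EBIT = €1,613,478.80 ÷ €334,378.80 = 4.8253.
So EBIT moves 4.8253 × (-7.7%) = -37.2%.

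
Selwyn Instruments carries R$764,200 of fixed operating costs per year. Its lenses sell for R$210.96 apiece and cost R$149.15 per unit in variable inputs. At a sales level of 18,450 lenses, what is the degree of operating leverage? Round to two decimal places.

3.03

Total contribution margin = 18,450 × R$61.81 = R$1,140,394.50.
Operating income = contribution − fixed costs = R$1,140,394.50 − R$764,200 = R$376,194.50.
Degree of operating leverage = R$1,140,394.50 / R$376,194.50 = 3.0314.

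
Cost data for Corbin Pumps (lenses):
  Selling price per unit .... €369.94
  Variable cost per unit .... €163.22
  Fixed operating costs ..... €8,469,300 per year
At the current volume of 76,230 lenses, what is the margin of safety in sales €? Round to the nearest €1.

Each unit contributes €369.94 − €163.22 = €206.72. Break-even units = €8,469,300 ÷ €206.72 = 40,969.91; break-even revenue = 40,969.91 × €369.94 = €15,156,408.87.
Actual sales revenue = 76,230 × €369.94 = €28,200,526.20.
Margin of safety = €28,200,526.20 − €15,156,408.87 = €13,044,117.

€13,044,117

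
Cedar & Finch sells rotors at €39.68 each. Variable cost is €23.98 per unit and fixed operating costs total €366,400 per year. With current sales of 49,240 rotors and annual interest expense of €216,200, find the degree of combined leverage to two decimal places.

4.06

At 49,240 units, contribution = 49,240 × €15.70 = €773,068.00.
Operating income = contribution − fixed costs = €773,068.00 − €366,400 = €406,668.00. Interest = €216,200.00.
DOL = €773,068.00 ÷ €406,668.00 = 1.9010; DFL = €406,668.00 ÷ €190,468.00 = 2.1351.
DCL = DOL × DFL = 1.9010 × 2.1351 = 4.0588.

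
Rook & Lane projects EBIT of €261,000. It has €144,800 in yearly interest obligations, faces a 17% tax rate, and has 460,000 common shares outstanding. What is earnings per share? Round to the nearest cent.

Pre-tax income = €261,000 − €144,800.00 = €116,200.00.
After tax at 17%: net income = €116,200.00 × 0.83 = €96,446.00.
EPS = €96,446.00 ÷ 460,000 = €0.21.

€0.21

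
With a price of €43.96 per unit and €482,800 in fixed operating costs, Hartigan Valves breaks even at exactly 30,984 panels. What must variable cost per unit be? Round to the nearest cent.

Contribution per unit must be FC / Q = €482,800 / 30,984 = €15.5822.
Variable cost per unit = €43.96 − €15.5822 = €28.38.

€28.38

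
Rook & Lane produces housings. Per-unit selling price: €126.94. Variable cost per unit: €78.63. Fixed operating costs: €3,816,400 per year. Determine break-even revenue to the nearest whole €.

Contribution margin per unit = €126.94 − €78.63 = €48.31, a CM ratio of €48.31 ÷ €126.94 = 0.3806.
Break-even sales = FC ÷ CM ratio = €3,816,400 × €126.94 / €48.31 = €10,028,024.

€10,028,024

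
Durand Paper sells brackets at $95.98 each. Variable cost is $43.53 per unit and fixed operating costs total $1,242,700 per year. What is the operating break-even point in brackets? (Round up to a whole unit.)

23,694 brackets

Each unit contributes $95.98 − $43.53 = $52.45.
Break-even volume = fixed costs ÷ CM per unit = $1,242,700 ÷ $52.45 = 23,693.04, so 23,694 brackets.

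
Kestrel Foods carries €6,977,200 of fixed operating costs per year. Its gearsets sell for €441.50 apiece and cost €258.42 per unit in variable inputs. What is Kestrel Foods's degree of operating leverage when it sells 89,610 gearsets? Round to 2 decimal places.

Contribution at this volume is 89,610 × €183.08 = €16,405,798.80.
EBIT = €16,405,798.80 − €6,977,200 = €9,428,598.80.
So DOL = total CM / EBIT = €16,405,798.80 / €9,428,598.80 = 1.7400.

1.74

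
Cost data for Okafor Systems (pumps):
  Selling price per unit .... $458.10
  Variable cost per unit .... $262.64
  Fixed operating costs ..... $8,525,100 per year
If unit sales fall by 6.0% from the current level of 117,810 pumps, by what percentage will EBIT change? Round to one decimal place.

-9.5%

Contribution at this volume is 117,810 × $195.46 = $23,027,142.60.
Subtracting fixed costs: EBIT = $23,027,142.60 − $8,525,100 = $14,502,042.60.
So DOL = total CM / EBIT = $23,027,142.60 / $14,502,042.60 = 1.5879.
%ΔEBIT = DOL × %ΔSales = 1.5879 × -6.0% = -9.5%.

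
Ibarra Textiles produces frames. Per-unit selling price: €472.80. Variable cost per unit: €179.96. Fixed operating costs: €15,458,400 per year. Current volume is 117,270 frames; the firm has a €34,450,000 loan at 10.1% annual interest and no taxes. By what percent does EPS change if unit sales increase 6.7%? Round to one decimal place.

+14.9%

Contribution at this volume is 117,270 × €292.84 = €34,341,346.80.
Subtracting fixed costs: EBIT = €34,341,346.80 − €15,458,400 = €18,882,946.80.
After interest of €3,479,450.00, pre-tax earnings = €15,403,496.80.
DCL = total CM / (EBIT − I) = €34,341,346.80 / €15,403,496.80 = 2.2295.
EPS therefore changes by 2.2295 × (+6.7%) = +14.9%.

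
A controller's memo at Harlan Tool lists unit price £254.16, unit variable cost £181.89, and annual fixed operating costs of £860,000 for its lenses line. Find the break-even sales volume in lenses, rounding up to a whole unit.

Contribution margin per unit = £254.16 − £181.89 = £72.27.
Units to break even: £860,000 ÷ £72.27 = 11,899.82, rounded up to 11,900.

11,900 lenses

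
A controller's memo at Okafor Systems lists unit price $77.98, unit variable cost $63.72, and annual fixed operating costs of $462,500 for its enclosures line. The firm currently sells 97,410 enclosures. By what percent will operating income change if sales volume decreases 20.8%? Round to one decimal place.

-31.2%

Contribution at this volume is 97,410 × $14.26 = $1,389,066.60.
Subtracting fixed costs: EBIT = $1,389,066.60 − $462,500 = $926,566.60.
Degree of operating leverage = $1,389,066.60 / $926,566.60 = 1.4992.
Operating income changes by 1.4992 × -20.8% = -31.2%.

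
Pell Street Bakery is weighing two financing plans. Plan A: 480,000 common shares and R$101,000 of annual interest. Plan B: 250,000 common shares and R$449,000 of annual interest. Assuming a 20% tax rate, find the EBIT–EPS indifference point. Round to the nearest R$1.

R$827,261

At indifference, (EBIT − 101,000)(1 − t)/480,000 = (EBIT − 449,000)(1 − t)/250,000.
The (1 − t) factor cancels: (EBIT − 101,000) × 250,000 = (EBIT − 449,000) × 480,000.
Solving, EBIT = (449,000·480,000 − 101,000·250,000) / (480,000 − 250,000) = 190,270,000,000 / 230,000 = 827,260.87.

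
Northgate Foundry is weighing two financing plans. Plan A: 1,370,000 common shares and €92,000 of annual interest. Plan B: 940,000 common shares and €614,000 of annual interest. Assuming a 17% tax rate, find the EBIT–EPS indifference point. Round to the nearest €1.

At indifference, (EBIT − 92,000)(1 − t)/1,370,000 = (EBIT − 614,000)(1 − t)/940,000.
The (1 − t) factor cancels: (EBIT − 92,000) × 940,000 = (EBIT − 614,000) × 1,370,000.
EBIT × (1,370,000 − 940,000) = 614,000 × 1,370,000 − 92,000 × 940,000 = 754,700,000,000, so EBIT = 754,700,000,000 ÷ 430,000 = 1,755,116.28.

€1,755,116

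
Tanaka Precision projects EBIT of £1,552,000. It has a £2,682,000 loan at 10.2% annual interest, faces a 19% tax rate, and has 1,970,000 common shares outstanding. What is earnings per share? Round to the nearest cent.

Pre-tax income = £1,552,000 − £273,564.00 = £1,278,436.00.
Net income = £1,278,436.00 × (1 − 0.19) = £1,035,533.16.
EPS = £1,035,533.16 ÷ 1,970,000 = £0.53.

£0.53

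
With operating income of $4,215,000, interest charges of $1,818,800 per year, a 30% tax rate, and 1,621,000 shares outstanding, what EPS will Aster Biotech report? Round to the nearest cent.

$1.03

Interest = $1,818,800.00, so EBT = $4,215,000 − $1,818,800.00 = $2,396,200.00.
Net income = $2,396,200.00 × (1 − 0.30) = $1,677,340.00.
EPS = $1,677,340.00 ÷ 1,621,000 = $1.03.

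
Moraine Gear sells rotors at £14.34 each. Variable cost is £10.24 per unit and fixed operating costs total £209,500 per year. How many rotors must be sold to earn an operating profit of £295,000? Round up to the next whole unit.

Contribution margin per unit = £14.34 − £10.24 = £4.10.
Units = (FC + target) / CM = (£209,500 + £295,000) / £4.10 = 123,048.78, so 123,049 rotors.

123,049 rotors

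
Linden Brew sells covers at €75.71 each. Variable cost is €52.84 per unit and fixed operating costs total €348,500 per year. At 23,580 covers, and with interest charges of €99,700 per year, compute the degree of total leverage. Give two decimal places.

5.92

At 23,580 units, contribution = 23,580 × €22.87 = €539,274.60.
EBIT = €539,274.60 − €348,500 = €190,774.60. Interest = €99,700.00, so EBIT − I = €91,074.60.
Degree of total leverage = total CM / (EBIT − interest) = €539,274.60 / €91,074.60 = 5.9212.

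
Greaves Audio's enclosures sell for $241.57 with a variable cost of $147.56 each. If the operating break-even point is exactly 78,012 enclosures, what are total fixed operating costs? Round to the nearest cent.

$7,333,908.12

Each unit contributes $241.57 − $147.56 = $94.01.
Since BE = FC / CM, FC = 78,012 × $94.01 = $7,333,908.12.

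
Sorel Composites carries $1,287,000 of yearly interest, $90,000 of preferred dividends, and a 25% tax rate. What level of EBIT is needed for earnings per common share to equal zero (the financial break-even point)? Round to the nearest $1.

$1,407,000

Grossing the preferred dividend up to pre-tax terms: $90,000 / (1 − 0.25) = $120,000.00.
EPS = 0 when EBIT covers interest plus the pre-tax preferred burden: $1,287,000 + $120,000.00 = $1,407,000.00.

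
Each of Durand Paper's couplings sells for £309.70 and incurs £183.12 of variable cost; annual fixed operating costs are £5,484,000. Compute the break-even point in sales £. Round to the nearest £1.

£13,417,560

Contribution margin per unit = £309.70 − £183.12 = £126.58, a CM ratio of £126.58 ÷ £309.70 = 0.4087.
Break-even sales = FC ÷ CM ratio = £5,484,000 × £309.70 / £126.58 = £13,417,560.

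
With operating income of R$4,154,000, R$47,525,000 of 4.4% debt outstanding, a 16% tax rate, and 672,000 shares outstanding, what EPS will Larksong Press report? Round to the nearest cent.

R$2.58

Pre-tax income = R$4,154,000 − R$2,091,100.00 = R$2,062,900.00.
After tax at 16%: net income = R$2,062,900.00 × 0.84 = R$1,732,836.00.
Per share: R$1,732,836.00 / 672,000 shares = R$2.58.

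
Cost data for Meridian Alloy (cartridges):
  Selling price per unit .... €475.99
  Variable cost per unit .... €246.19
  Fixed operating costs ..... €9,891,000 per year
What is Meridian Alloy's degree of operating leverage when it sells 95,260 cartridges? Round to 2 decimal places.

1.82

Contribution at this volume is 95,260 × €229.80 = €21,890,748.00.
Operating income = contribution − fixed costs = €21,890,748.00 − €9,891,000 = €11,999,748.00.
So DOL = total CM / EBIT = €21,890,748.00 / €11,999,748.00 = 1.8243.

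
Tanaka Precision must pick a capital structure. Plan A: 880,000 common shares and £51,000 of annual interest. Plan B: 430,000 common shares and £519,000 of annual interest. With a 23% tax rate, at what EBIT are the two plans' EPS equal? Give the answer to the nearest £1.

£966,200

At indifference, (EBIT − 51,000)(1 − t)/880,000 = (EBIT − 519,000)(1 − t)/430,000.
Cancelling (1 − t) and cross-multiplying: 430,000·(EBIT − 51,000) = 880,000·(EBIT − 519,000).
Solving, EBIT = (519,000·880,000 − 51,000·430,000) / (880,000 − 430,000) = 434,790,000,000 / 450,000 = 966,200.00.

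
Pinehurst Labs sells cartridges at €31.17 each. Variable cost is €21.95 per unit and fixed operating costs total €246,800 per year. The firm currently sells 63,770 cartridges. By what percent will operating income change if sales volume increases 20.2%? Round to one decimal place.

+34.8%

Contribution at this volume is 63,770 × €9.22 = €587,959.40.
Operating income = contribution − fixed costs = €587,959.40 − €246,800 = €341,159.40.
So DOL = total CM / EBIT = €587,959.40 / €341,159.40 = 1.7234.
So EBIT moves 1.7234 × (+20.2%) = +34.8%.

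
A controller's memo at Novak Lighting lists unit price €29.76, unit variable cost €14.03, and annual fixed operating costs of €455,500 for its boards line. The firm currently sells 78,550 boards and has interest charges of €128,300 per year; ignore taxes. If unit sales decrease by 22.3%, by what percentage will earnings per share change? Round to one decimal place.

At 78,550 units, contribution = 78,550 × €15.73 = €1,235,591.50.
Subtracting fixed costs: EBIT = €1,235,591.50 − €455,500 = €780,091.50.
After interest of €128,300.00, pre-tax earnings = €651,791.50.
DCL = total CM / (EBIT − I) = €1,235,591.50 / €651,791.50 = 1.8957.
%ΔEPS = DCL × %ΔSales = 1.8957 × -22.3% = -42.3%.

-42.3%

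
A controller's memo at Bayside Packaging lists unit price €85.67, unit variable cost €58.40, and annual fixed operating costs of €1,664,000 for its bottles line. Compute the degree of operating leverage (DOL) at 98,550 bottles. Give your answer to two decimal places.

2.63

Total contribution margin = 98,550 × €27.27 = €2,687,458.50.
Operating income = contribution − fixed costs = €2,687,458.50 − €1,664,000 = €1,023,458.50.
Degree of operating leverage = €2,687,458.50 / €1,023,458.50 = 2.6259.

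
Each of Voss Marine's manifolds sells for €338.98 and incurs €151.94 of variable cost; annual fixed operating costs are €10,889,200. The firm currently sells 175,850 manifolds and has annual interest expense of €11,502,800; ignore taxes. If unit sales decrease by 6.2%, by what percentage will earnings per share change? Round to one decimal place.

At 175,850 units, contribution = 175,850 × €187.04 = €32,890,984.00.
Subtracting fixed costs: EBIT = €32,890,984.00 − €10,889,200 = €22,001,784.00.
Interest = €11,502,800.00, so EBIT − I = €10,498,984.00.
DCL = total CM / (EBIT − I) = €32,890,984.00 / €10,498,984.00 = 3.1328.
%ΔEPS = DCL × %ΔSales = 3.1328 × -6.2% = -19.4%.

-19.4%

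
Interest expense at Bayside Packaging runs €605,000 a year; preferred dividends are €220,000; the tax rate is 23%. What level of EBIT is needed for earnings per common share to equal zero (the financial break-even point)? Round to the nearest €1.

€890,714

Grossing the preferred dividend up to pre-tax terms: €220,000 / (1 − 0.23) = €285,714.29.
Financial break-even EBIT = interest + D_p ÷ (1 − t) = €605,000 + €285,714.29 = €890,714.29.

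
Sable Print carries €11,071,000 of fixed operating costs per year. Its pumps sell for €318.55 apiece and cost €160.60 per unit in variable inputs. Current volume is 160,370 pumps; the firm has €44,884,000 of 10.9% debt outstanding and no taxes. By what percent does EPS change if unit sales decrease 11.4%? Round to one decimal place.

-30.8%

At 160,370 units, contribution = 160,370 × €157.95 = €25,330,441.50.
Operating income = contribution − fixed costs = €25,330,441.50 − €11,071,000 = €14,259,441.50.
Interest = €4,892,356.00, so EBIT − I = €9,367,085.50.
DCL = total CM / (EBIT − I) = €25,330,441.50 / €9,367,085.50 = 2.7042.
%ΔEPS = DCL × %ΔSales = 2.7042 × -11.4% = -30.8%.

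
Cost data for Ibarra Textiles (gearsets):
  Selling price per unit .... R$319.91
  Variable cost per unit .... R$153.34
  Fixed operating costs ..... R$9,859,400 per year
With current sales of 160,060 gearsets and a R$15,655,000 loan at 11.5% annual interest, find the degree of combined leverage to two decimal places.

Contribution at this volume is 160,060 × R$166.57 = R$26,661,194.20.
EBIT = R$26,661,194.20 − R$9,859,400 = R$16,801,794.20. Interest = R$1,800,325.00.
DOL = R$26,661,194.20 ÷ R$16,801,794.20 = 1.5868; DFL = R$16,801,794.20 ÷ R$15,001,469.20 = 1.1200.
DCL = DOL × DFL = 1.5868 × 1.1200 = 1.7772.

1.78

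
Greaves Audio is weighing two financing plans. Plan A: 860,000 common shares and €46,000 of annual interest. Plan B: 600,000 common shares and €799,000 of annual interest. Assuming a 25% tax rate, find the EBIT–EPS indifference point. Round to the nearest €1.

At indifference, (EBIT − 46,000)(1 − t)/860,000 = (EBIT − 799,000)(1 − t)/600,000.
Cancelling (1 − t) and cross-multiplying: 600,000·(EBIT − 46,000) = 860,000·(EBIT − 799,000).
EBIT × (860,000 − 600,000) = 799,000 × 860,000 − 46,000 × 600,000 = 659,540,000,000, so EBIT = 659,540,000,000 ÷ 260,000 = 2,536,692.31.

€2,536,692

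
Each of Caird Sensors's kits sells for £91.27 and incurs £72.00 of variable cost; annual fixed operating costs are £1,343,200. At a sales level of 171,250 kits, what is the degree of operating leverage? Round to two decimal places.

1.69

At 171,250 units, contribution = 171,250 × £19.27 = £3,299,987.50.
Subtracting fixed costs: EBIT = £3,299,987.50 − £1,343,200 = £1,956,787.50.
So DOL = total CM / EBIT = £3,299,987.50 / £1,956,787.50 = 1.6864.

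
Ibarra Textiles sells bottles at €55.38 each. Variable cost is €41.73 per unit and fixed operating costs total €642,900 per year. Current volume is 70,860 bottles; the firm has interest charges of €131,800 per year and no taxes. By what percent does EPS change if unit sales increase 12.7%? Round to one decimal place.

Contribution at this volume is 70,860 × €13.65 = €967,239.00.
Operating income = contribution − fixed costs = €967,239.00 − €642,900 = €324,339.00.
Interest = €131,800.00, so EBIT − I = €192,539.00.
Degree of combined leverage = contribution ÷ (EBIT − I) = €967,239.00 ÷ €192,539.00 = 5.0236.
%ΔEPS = DCL × %ΔSales = 5.0236 × +12.7% = +63.8%.

+63.8%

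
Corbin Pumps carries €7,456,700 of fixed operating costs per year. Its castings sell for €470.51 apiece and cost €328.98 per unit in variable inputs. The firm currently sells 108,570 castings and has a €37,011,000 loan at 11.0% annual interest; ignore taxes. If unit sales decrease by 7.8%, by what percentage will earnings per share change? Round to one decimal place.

At 108,570 units, contribution = 108,570 × €141.53 = €15,365,912.10.
EBIT = €15,365,912.10 − €7,456,700 = €7,909,212.10.
Interest = €4,071,210.00, so EBIT − I = €3,838,002.10.
Degree of combined leverage = contribution ÷ (EBIT − I) = €15,365,912.10 ÷ €3,838,002.10 = 4.0036.
%ΔEPS = DCL × %ΔSales = 4.0036 × -7.8% = -31.2%.

-31.2%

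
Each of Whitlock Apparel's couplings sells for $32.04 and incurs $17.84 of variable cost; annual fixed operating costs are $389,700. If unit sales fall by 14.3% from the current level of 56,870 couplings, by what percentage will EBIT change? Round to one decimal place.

-27.6%

Contribution at this volume is 56,870 × $14.20 = $807,554.00.
EBIT = $807,554.00 − $389,700 = $417,854.00.
So DOL = total CM / EBIT = $807,554.00 / $417,854.00 = 1.9326.
%ΔEBIT = DOL × %ΔSales = 1.9326 × -14.3% = -27.6%.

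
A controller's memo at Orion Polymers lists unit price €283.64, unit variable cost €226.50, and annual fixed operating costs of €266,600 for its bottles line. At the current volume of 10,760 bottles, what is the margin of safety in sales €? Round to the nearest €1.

€1,728,578

Contribution margin per unit = €283.64 − €226.50 = €57.14. Break-even units = €266,600 ÷ €57.14 = 4,665.73; break-even revenue = 4,665.73 × €283.64 = €1,323,388.59.
Actual sales revenue = 10,760 × €283.64 = €3,051,966.40.
Margin of safety = €3,051,966.40 − €1,323,388.59 = €1,728,578.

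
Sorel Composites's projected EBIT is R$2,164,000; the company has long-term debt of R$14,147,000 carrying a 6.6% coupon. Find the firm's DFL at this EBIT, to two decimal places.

Interest = R$933,702.00.
DFL = EBIT ÷ (EBIT − I) = R$2,164,000 ÷ (R$2,164,000 − R$933,702.00) = R$2,164,000 ÷ R$1,230,298.00 = 1.7589.

1.76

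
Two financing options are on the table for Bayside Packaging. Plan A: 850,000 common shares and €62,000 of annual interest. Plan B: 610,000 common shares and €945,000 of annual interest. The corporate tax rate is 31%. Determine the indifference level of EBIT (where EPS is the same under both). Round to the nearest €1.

€3,189,292

At indifference, (EBIT − 62,000)(1 − t)/850,000 = (EBIT − 945,000)(1 − t)/610,000.
Cancelling (1 − t) and cross-multiplying: 610,000·(EBIT − 62,000) = 850,000·(EBIT − 945,000).
Solving, EBIT = (945,000·850,000 − 62,000·610,000) / (850,000 − 610,000) = 765,430,000,000 / 240,000 = 3,189,291.67.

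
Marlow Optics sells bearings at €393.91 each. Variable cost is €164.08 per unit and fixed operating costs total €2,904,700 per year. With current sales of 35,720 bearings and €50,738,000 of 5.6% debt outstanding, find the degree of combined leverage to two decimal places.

At 35,720 units, contribution = 35,720 × €229.83 = €8,209,527.60.
EBIT = €8,209,527.60 − €2,904,700 = €5,304,827.60. Interest = €2,841,328.00.
DOL = €8,209,527.60 ÷ €5,304,827.60 = 1.5476; DFL = €5,304,827.60 ÷ €2,463,499.60 = 2.1534.
DCL = DOL × DFL = 1.5476 × 2.1534 = 3.3326.

3.33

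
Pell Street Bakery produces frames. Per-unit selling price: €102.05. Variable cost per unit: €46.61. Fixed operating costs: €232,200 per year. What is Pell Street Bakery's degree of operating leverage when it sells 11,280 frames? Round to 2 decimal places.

1.59

At 11,280 units, contribution = 11,280 × €55.44 = €625,363.20.
Operating income = contribution − fixed costs = €625,363.20 − €232,200 = €393,163.20.
DOL = contribution ÷ EBIT = €625,363.20 ÷ €393,163.20 = 1.5906.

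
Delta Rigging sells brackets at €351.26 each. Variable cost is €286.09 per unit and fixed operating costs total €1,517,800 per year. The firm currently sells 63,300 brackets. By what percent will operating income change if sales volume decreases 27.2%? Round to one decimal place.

Total contribution margin = 63,300 × €65.17 = €4,125,261.00.
EBIT = €4,125,261.00 − €1,517,800 = €2,607,461.00.
So DOL = total CM / EBIT = €4,125,261.00 / €2,607,461.00 = 1.5821.
So EBIT moves 1.5821 × (-27.2%) = -43.0%.

-43.0%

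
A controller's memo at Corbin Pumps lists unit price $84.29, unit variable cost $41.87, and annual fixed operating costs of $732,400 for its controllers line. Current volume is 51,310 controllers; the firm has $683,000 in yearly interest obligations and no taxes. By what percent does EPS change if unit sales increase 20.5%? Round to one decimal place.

Contribution at this volume is 51,310 × $42.42 = $2,176,570.20.
EBIT = $2,176,570.20 − $732,400 = $1,444,170.20.
After interest of $683,000.00, pre-tax earnings = $761,170.20.
Degree of combined leverage = contribution ÷ (EBIT − I) = $2,176,570.20 ÷ $761,170.20 = 2.8595.
%ΔEPS = DCL × %ΔSales = 2.8595 × +20.5% = +58.6%.

+58.6%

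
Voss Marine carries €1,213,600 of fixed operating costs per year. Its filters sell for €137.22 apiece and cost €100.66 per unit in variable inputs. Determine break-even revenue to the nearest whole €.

€4,554,983

CM per unit = €137.22 − €100.66 = €36.56; CM ratio = €36.56 / €137.22 = 0.2664.
Break-even revenue = fixed costs × price ÷ CM = €1,213,600 × €137.22 ÷ €36.56 = €4,554,983.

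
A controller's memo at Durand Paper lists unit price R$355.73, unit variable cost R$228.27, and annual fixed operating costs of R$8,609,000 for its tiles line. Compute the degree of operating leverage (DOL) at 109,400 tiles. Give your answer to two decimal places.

Total contribution margin = 109,400 × R$127.46 = R$13,944,124.00.
Subtracting fixed costs: EBIT = R$13,944,124.00 − R$8,609,000 = R$5,335,124.00.
DOL = contribution ÷ EBIT = R$13,944,124.00 ÷ R$5,335,124.00 = 2.6136.

2.61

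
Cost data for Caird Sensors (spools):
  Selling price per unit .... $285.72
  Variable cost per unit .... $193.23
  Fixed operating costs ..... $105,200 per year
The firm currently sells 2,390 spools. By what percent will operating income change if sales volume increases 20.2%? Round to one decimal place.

Total contribution margin = 2,390 × $92.49 = $221,051.10.
Subtracting fixed costs: EBIT = $221,051.10 − $105,200 = $115,851.10.
Degree of operating leverage = $221,051.10 / $115,851.10 = 1.9081.
%ΔEBIT = DOL × %ΔSales = 1.9081 × +20.2% = +38.5%.

+38.5%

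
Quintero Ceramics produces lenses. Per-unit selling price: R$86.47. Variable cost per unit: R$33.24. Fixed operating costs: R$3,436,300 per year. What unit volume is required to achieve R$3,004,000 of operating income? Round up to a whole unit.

120,991 lenses

Unit CM = price − variable cost = R$86.47 − R$33.24 = R$53.23.
Required volume = (fixed costs + target profit) ÷ CM = (R$3,436,300 + R$3,004,000) ÷ R$53.23 = 120,990.04, so 120,991 lenses.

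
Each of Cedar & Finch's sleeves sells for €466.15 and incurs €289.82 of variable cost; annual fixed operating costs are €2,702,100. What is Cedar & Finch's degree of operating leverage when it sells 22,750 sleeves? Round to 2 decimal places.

3.06

Contribution at this volume is 22,750 × €176.33 = €4,011,507.50.
EBIT = €4,011,507.50 − €2,702,100 = €1,309,407.50.
So DOL = total CM / EBIT = €4,011,507.50 / €1,309,407.50 = 3.0636.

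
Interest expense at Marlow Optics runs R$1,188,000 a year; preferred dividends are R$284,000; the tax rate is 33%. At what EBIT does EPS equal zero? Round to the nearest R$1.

R$1,611,881

Grossing the preferred dividend up to pre-tax terms: R$284,000 / (1 − 0.33) = R$423,880.60.
Financial break-even EBIT = interest + D_p ÷ (1 − t) = R$1,188,000 + R$423,880.60 = R$1,611,880.60.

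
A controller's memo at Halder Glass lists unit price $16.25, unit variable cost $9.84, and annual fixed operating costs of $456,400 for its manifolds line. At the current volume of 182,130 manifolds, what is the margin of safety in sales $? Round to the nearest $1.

Contribution margin per unit = $16.25 − $9.84 = $6.41. Break-even units = $456,400 ÷ $6.41 = 71,201.25; break-even revenue = 71,201.25 × $16.25 = $1,157,020.28.
Current sales = 182,130 × $16.25 = $2,959,612.50.
Margin of safety = $2,959,612.50 − $1,157,020.28 = $1,802,592.

$1,802,592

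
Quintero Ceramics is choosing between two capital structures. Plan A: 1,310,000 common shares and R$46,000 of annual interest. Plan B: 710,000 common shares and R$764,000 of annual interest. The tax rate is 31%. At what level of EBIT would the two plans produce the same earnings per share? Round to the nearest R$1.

R$1,613,633

At indifference, (EBIT − 46,000)(1 − t)/1,310,000 = (EBIT − 764,000)(1 − t)/710,000.
The (1 − t) factor cancels: (EBIT − 46,000) × 710,000 = (EBIT − 764,000) × 1,310,000.
Solving, EBIT = (764,000·1,310,000 − 46,000·710,000) / (1,310,000 − 710,000) = 968,180,000,000 / 600,000 = 1,613,633.33.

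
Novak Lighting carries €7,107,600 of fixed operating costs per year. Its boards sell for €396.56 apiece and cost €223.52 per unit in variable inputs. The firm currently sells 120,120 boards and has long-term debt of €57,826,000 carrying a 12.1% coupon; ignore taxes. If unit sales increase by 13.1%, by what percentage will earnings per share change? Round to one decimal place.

Contribution at this volume is 120,120 × €173.04 = €20,785,564.80.
Subtracting fixed costs: EBIT = €20,785,564.80 − €7,107,600 = €13,677,964.80.
After interest of €6,996,946.00, pre-tax earnings = €6,681,018.80.
DCL = total CM / (EBIT − I) = €20,785,564.80 / €6,681,018.80 = 3.1111.
EPS therefore changes by 3.1111 × (+13.1%) = +40.8%.

+40.8%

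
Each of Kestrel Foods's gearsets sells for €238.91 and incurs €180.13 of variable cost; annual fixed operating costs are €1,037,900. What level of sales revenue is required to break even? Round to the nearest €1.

€4,218,521

CM per unit = €238.91 − €180.13 = €58.78; CM ratio = €58.78 / €238.91 = 0.2460.
Break-even sales = FC ÷ CM ratio = €1,037,900 × €238.91 / €58.78 = €4,218,521.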